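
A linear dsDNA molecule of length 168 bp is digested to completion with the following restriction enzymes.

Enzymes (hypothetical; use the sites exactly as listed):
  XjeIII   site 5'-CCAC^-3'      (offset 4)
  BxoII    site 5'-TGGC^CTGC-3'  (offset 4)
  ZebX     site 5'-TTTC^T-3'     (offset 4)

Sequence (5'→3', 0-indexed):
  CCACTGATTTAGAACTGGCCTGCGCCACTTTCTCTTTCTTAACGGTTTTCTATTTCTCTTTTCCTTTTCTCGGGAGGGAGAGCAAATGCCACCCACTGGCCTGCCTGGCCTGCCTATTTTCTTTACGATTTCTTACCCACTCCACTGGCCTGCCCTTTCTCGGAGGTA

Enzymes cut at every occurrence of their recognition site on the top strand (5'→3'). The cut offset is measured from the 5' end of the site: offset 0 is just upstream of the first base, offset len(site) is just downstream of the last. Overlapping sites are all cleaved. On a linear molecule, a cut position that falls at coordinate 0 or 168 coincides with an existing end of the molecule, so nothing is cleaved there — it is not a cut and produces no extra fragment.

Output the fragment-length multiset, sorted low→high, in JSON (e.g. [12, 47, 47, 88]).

Site scan:
  XjeIII CCAC/4: at [0, 24, 88, 92, 136, 141] ⇒ [4, 28, 92, 96, 140, 145]
  BxoII TGGCCTGC/4: at [15, 96, 105, 145] ⇒ [19, 100, 109, 149]
  ZebX TTTCT/4: at [28, 34, 46, 52, 65, 117, 128, 155] ⇒ [32, 38, 50, 56, 69, 121, 132, 159]

Pooled cuts: [4, 19, 28, 32, 38, 50, 56, 69, 92, 96, 100, 109, 121, 132, 140, 145, 149, 159]

Fragments:
  [0,4): 4 bp
  [4,19): 15 bp
  [19,28): 9 bp
  [28,32): 4 bp
  [32,38): 6 bp
  [38,50): 12 bp
  [50,56): 6 bp
  [56,69): 13 bp
  [69,92): 23 bp
  [92,96): 4 bp
  [96,100): 4 bp
  [100,109): 9 bp
  [109,121): 12 bp
  [121,132): 11 bp
  [132,140): 8 bp
  [140,145): 5 bp
  [145,149): 4 bp
  [149,159): 10 bp
  [159,168): 9 bp

[4,4,4,4,4,5,6,6,8,9,9,9,10,11,12,12,13,15,23]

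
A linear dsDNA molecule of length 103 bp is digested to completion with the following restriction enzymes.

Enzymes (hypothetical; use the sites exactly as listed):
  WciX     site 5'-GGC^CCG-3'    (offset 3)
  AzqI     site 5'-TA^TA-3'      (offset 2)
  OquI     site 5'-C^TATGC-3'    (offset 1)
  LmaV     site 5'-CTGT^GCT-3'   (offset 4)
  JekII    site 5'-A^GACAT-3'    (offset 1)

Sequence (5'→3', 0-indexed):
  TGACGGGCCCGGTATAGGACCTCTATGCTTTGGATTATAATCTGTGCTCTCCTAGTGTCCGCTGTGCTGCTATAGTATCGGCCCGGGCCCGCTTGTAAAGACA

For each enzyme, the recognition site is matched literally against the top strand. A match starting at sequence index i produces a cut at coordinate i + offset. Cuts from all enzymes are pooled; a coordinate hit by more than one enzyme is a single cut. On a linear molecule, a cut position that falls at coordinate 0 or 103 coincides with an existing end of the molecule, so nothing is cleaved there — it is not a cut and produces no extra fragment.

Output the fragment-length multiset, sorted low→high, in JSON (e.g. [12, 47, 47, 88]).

Per-enzyme occurrences:
  WciX GGCCCG/3: at [5, 79, 85] ⇒ [8, 82, 88]
  AzqI TATA/2: at [12, 35, 70] ⇒ [14, 37, 72]
  OquI CTATGC/1: at [22] ⇒ [23]
  LmaV CTGTGCT/4: at [41, 61] ⇒ [45, 65]
  JekII (AGACAT, off=1): no sites

All cut coordinates (distinct, sorted): [8, 14, 23, 37, 45, 65, 72, 82, 88]

Fragment lengths:
  [0,8): 8 bp
  [8,14): 6 bp
  [14,23): 9 bp
  [23,37): 14 bp
  [37,45): 8 bp
  [45,65): 20 bp
  [65,72): 7 bp
  [72,82): 10 bp
  [82,88): 6 bp
  [88,103): 15 bp

[6,6,7,8,8,9,10,14,15,20]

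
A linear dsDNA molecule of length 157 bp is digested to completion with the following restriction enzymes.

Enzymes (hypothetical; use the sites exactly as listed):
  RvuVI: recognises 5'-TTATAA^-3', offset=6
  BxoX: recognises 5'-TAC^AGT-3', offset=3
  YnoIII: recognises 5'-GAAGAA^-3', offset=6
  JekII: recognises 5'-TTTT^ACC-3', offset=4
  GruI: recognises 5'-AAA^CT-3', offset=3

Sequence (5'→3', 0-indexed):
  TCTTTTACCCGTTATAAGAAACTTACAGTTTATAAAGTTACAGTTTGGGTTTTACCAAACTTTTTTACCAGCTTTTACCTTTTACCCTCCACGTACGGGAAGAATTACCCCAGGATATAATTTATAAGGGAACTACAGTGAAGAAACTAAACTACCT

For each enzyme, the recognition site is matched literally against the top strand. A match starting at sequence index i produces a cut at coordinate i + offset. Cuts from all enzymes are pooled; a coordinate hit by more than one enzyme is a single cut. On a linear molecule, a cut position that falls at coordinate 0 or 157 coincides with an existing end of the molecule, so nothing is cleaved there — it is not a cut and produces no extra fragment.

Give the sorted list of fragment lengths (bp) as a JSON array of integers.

[1,4,5,5,6,6,6,6,7,7,9,9,9,10,11,12,21,23]

Scan for sites:
  RvuVI TTATAA/6: at [11, 29, 121] ⇒ [17, 35, 127]
  BxoX TACAGT/3: at [23, 38, 133] ⇒ [26, 41, 136]
  YnoIII GAAGAA/6: at [98, 139] ⇒ [104, 145]
  JekII TTTTACC/4: at [2, 49, 62, 72, 79] ⇒ [6, 53, 66, 76, 83]
  GruI AAACT/3: at [18, 56, 143, 148] ⇒ [21, 59, 146, 151]

Pooled cuts: [6, 17, 21, 26, 35, 41, 53, 59, 66, 76, 83, 104, 127, 136, 145, 146, 151]

Fragments:
  [0,6): 6 bp
  [6,17): 11 bp
  [17,21): 4 bp
  [21,26): 5 bp
  [26,35): 9 bp
  [35,41): 6 bp
  [41,53): 12 bp
  [53,59): 6 bp
  [59,66): 7 bp
  [66,76): 10 bp
  [76,83): 7 bp
  [83,104): 21 bp
  [104,127): 23 bp
  [127,136): 9 bp
  [136,145): 9 bp
  [145,146): 1 bp
  [146,151): 5 bp
  [151,157): 6 bp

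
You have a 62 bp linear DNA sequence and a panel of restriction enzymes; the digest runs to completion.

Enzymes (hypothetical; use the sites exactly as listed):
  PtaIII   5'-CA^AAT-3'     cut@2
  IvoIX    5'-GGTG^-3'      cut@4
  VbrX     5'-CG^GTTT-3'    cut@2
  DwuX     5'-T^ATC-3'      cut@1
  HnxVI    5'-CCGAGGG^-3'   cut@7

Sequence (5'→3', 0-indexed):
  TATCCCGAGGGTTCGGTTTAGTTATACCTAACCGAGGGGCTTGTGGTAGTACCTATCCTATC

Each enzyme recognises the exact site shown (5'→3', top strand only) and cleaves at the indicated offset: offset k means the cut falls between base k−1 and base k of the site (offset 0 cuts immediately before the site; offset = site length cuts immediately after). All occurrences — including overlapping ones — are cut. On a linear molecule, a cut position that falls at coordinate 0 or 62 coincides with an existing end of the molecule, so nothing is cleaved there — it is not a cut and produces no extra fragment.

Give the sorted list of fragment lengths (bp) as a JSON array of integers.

Scan for sites:
  PtaIII (CAAAT, off=2): no sites
  IvoIX (GGTG, off=4): no sites
  VbrX CGGTTT/2: at [13] ⇒ [15]
  DwuX TATC/1: at [0, 53, 58] ⇒ [1, 54, 59]
  HnxVI CCGAGGG/7: at [4, 31] ⇒ [11, 38]

All cut coordinates (distinct, sorted): [1, 11, 15, 38, 54, 59]

Fragments:
  [0,1): 1 bp
  [1,11): 10 bp
  [11,15): 4 bp
  [15,38): 23 bp
  [38,54): 16 bp
  [54,59): 5 bp
  [59,62): 3 bp

[1,3,4,5,10,16,23]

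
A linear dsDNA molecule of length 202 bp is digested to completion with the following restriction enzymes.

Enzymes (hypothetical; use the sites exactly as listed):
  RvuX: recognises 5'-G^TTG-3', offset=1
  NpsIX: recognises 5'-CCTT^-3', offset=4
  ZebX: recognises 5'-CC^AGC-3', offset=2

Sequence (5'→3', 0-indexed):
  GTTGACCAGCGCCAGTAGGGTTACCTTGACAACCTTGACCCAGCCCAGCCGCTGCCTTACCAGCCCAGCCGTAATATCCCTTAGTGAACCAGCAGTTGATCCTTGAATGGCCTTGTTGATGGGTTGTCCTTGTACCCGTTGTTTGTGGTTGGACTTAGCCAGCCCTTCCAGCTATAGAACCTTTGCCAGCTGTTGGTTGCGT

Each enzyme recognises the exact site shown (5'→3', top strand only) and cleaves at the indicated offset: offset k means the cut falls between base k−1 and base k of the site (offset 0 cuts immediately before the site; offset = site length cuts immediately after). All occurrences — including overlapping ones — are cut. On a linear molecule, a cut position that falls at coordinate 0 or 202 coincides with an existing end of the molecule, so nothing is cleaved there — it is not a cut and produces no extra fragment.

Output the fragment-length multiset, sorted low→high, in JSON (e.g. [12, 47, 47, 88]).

Per-enzyme occurrences:
  RvuX GTTG/1: at [0, 94, 114, 122, 137, 147, 191, 195] ⇒ [1, 95, 115, 123, 138, 148, 192, 196]
  NpsIX CCTT/4: at [23, 32, 54, 78, 100, 110, 127, 163, 179] ⇒ [27, 36, 58, 82, 104, 114, 131, 167, 183]
  ZebX CCAGC/2: at [5, 39, 44, 59, 64, 88, 158, 167, 185] ⇒ [7, 41, 46, 61, 66, 90, 160, 169, 187]

All cut coordinates (distinct, sorted): [1, 7, 27, 36, 41, 46, 58, 61, 66, 82, 90, 95, 104, 114, 115, 123, 131, 138, 148, 160, 167, 169, 183, 187, 192, 196]

Fragments:
  [0,1): 1 bp
  [1,7): 6 bp
  [7,27): 20 bp
  [27,36): 9 bp
  [36,41): 5 bp
  [41,46): 5 bp
  [46,58): 12 bp
  [58,61): 3 bp
  [61,66): 5 bp
  [66,82): 16 bp
  [82,90): 8 bp
  [90,95): 5 bp
  [95,104): 9 bp
  [104,114): 10 bp
  [114,115): 1 bp
  [115,123): 8 bp
  [123,131): 8 bp
  [131,138): 7 bp
  [138,148): 10 bp
  [148,160): 12 bp
  [160,167): 7 bp
  [167,169): 2 bp
  [169,183): 14 bp
  [183,187): 4 bp
  [187,192): 5 bp
  [192,196): 4 bp
  [196,202): 6 bp

[1,1,2,3,4,4,5,5,5,5,5,6,6,7,7,8,8,8,9,9,10,10,12,12,14,16,20]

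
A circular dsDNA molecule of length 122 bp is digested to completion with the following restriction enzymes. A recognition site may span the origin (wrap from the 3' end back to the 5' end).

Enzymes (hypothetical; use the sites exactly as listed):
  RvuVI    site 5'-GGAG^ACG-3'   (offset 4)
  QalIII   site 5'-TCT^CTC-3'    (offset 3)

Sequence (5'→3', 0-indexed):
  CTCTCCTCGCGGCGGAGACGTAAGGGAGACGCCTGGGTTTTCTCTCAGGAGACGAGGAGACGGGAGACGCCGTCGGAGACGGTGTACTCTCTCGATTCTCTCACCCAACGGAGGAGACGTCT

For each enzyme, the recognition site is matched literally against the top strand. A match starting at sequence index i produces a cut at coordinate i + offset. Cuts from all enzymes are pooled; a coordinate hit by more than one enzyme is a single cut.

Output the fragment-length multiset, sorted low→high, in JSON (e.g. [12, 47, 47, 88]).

[2,6,7,8,8,9,11,12,12,15,15,17]

Scan for sites:
  RvuVI GGAGACG/4: at [13, 24, 47, 55, 62, 74, 112] ⇒ [17, 28, 51, 59, 66, 78, 116]
  QalIII TCTCTC/3: at [40, 87, 96, 119, 121] ⇒ [0, 2, 43, 90, 99]

All cut coordinates (distinct, sorted): [0, 2, 17, 28, 43, 51, 59, 66, 78, 90, 99, 116]

Fragments:
  0→2: 2 bp
  2→17: 15 bp
  17→28: 11 bp
  28→43: 15 bp
  43→51: 8 bp
  51→59: 8 bp
  59→66: 7 bp
  66→78: 12 bp
  78→90: 12 bp
  90→99: 9 bp
  99→116: 17 bp
  116→0 (wrap): 122-116+0 = 6 bp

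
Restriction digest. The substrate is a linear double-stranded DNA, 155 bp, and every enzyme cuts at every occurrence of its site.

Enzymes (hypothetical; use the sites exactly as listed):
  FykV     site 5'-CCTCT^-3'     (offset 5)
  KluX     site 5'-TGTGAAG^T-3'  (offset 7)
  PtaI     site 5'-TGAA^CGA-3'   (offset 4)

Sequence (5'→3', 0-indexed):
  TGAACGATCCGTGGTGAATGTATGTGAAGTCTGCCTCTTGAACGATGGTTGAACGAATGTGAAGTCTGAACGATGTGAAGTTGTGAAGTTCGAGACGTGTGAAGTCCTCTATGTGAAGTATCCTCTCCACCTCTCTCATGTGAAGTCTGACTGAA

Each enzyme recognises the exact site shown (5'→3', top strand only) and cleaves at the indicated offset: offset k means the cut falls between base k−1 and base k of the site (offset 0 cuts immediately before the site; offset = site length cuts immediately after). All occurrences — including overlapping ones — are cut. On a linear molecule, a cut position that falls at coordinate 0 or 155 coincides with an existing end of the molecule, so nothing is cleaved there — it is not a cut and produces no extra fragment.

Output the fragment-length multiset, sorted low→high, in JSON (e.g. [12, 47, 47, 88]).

[4,4,6,6,8,8,8,8,9,10,10,11,11,11,16,25]

Per-enzyme occurrences:
  FykV (CCTCT, off=5): starts [33, 105, 121, 129] → cuts [38, 110, 126, 134]
  KluX (TGTGAAGT, off=7): starts [22, 57, 73, 81, 97, 111, 138] → cuts [29, 64, 80, 88, 104, 118, 145]
  PtaI (TGAACGA, off=4): starts [0, 38, 49, 66] → cuts [4, 42, 53, 70]

Pooled cuts: [4, 29, 38, 42, 53, 64, 70, 80, 88, 104, 110, 118, 126, 134, 145]

Fragments:
  [0,4): 4 bp
  [4,29): 25 bp
  [29,38): 9 bp
  [38,42): 4 bp
  [42,53): 11 bp
  [53,64): 11 bp
  [64,70): 6 bp
  [70,80): 10 bp
  [80,88): 8 bp
  [88,104): 16 bp
  [104,110): 6 bp
  [110,118): 8 bp
  [118,126): 8 bp
  [126,134): 8 bp
  [134,145): 11 bp
  [145,155): 10 bp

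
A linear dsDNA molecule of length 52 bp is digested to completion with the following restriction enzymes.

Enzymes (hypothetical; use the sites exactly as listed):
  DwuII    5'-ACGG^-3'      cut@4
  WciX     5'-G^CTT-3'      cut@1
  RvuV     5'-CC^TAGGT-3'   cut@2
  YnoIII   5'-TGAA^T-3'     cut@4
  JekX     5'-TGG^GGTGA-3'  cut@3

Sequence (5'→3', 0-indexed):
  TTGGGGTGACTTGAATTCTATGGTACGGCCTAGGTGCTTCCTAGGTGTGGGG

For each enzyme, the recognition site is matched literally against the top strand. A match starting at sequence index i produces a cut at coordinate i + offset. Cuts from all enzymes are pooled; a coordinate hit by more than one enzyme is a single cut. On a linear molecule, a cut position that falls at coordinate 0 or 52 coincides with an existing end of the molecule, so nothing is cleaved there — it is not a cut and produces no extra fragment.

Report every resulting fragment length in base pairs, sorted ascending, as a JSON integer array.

[2,4,5,6,11,11,13]

Scan for sites:
  DwuII ACGG/4: at [24] ⇒ [28]
  WciX GCTT/1: at [35] ⇒ [36]
  RvuV CCTAGGT/2: at [28, 39] ⇒ [30, 41]
  YnoIII TGAAT/4: at [11] ⇒ [15]
  JekX TGGGGTGA/3: at [1] ⇒ [4]

All cut coordinates (distinct, sorted): [4, 15, 28, 30, 36, 41]

Fragment lengths:
  [0,4): 4 bp
  [4,15): 11 bp
  [15,28): 13 bp
  [28,30): 2 bp
  [30,36): 6 bp
  [36,41): 5 bp
  [41,52): 11 bp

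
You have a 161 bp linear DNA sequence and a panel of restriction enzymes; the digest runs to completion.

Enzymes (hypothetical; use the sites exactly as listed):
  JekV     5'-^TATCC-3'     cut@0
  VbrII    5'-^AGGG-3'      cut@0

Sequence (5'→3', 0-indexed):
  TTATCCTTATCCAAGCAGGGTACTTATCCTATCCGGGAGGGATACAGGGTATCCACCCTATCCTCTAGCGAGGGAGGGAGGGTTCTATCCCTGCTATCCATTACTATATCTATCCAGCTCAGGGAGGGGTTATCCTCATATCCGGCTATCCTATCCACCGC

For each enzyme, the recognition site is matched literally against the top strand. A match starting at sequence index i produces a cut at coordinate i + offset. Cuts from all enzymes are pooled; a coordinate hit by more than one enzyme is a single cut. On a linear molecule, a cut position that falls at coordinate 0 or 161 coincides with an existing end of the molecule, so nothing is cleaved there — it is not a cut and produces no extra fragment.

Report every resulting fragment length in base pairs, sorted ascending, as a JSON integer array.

[1,4,4,4,4,5,5,6,6,7,8,8,8,8,8,9,9,9,10,10,12,16]

Scan for sites:
  JekV (TATCC, off=0): starts [1, 7, 24, 29, 49, 58, 85, 94, 110, 130, 138, 146, 151] → cuts [1, 7, 24, 29, 49, 58, 85, 94, 110, 130, 138, 146, 151]
  VbrII (AGGG, off=0): starts [16, 37, 45, 70, 74, 78, 120, 124] → cuts [16, 37, 45, 70, 74, 78, 120, 124]

Pooled cuts: [1, 7, 16, 24, 29, 37, 45, 49, 58, 70, 74, 78, 85, 94, 110, 120, 124, 130, 138, 146, 151]

Fragment lengths:
  [0,1): 1 bp
  [1,7): 6 bp
  [7,16): 9 bp
  [16,24): 8 bp
  [24,29): 5 bp
  [29,37): 8 bp
  [37,45): 8 bp
  [45,49): 4 bp
  [49,58): 9 bp
  [58,70): 12 bp
  [70,74): 4 bp
  [74,78): 4 bp
  [78,85): 7 bp
  [85,94): 9 bp
  [94,110): 16 bp
  [110,120): 10 bp
  [120,124): 4 bp
  [124,130): 6 bp
  [130,138): 8 bp
  [138,146): 8 bp
  [146,151): 5 bp
  [151,161): 10 bp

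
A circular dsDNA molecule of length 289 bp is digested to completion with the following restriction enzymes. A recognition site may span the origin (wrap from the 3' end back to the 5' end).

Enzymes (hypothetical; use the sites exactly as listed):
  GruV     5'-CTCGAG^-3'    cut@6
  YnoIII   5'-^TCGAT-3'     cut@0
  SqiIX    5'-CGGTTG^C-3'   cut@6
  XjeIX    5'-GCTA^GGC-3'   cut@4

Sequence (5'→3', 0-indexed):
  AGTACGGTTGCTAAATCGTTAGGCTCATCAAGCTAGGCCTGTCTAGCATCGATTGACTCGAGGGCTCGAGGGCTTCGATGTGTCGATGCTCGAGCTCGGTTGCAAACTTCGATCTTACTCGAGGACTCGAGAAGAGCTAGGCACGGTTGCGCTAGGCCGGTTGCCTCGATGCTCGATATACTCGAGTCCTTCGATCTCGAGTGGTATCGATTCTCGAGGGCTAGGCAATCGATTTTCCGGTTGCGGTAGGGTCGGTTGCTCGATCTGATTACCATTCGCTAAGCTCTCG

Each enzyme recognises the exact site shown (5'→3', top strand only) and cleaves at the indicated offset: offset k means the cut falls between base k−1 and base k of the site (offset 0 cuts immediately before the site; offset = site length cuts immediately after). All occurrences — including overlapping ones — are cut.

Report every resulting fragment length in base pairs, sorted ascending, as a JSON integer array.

Scan for sites:
  GruV (CTCGAG, off=6): starts [56, 64, 88, 117, 125, 180, 195, 212, 285] → cuts [2, 62, 70, 94, 123, 131, 186, 201, 218]
  YnoIII (TCGAT, off=0): starts [48, 74, 82, 108, 165, 172, 190, 206, 228, 259] → cuts [48, 74, 82, 108, 165, 172, 190, 206, 228, 259]
  SqiIX (CGGTTGC, off=6): starts [4, 96, 143, 157, 237, 252] → cuts [10, 102, 149, 163, 243, 258]
  XjeIX (GCTAGGC, off=4): starts [31, 135, 150, 219] → cuts [35, 139, 154, 223]

All cut coordinates (distinct, sorted): [2, 10, 35, 48, 62, 70, 74, 82, 94, 102, 108, 123, 131, 139, 149, 154, 163, 165, 172, 186, 190, 201, 206, 218, 223, 228, 243, 258, 259]

Fragments:
  2→10: 8 bp
  10→35: 25 bp
  35→48: 13 bp
  48→62: 14 bp
  62→70: 8 bp
  70→74: 4 bp
  74→82: 8 bp
  82→94: 12 bp
  94→102: 8 bp
  102→108: 6 bp
  108→123: 15 bp
  123→131: 8 bp
  131→139: 8 bp
  139→149: 10 bp
  149→154: 5 bp
  154→163: 9 bp
  163→165: 2 bp
  165→172: 7 bp
  172→186: 14 bp
  186→190: 4 bp
  190→201: 11 bp
  201→206: 5 bp
  206→218: 12 bp
  218→223: 5 bp
  223→228: 5 bp
  228→243: 15 bp
  243→258: 15 bp
  258→259: 1 bp
  259→2 (wrap): 289-259+2 = 32 bp

[1,2,4,4,5,5,5,5,6,7,8,8,8,8,8,8,9,10,11,12,12,13,14,14,15,15,15,25,32]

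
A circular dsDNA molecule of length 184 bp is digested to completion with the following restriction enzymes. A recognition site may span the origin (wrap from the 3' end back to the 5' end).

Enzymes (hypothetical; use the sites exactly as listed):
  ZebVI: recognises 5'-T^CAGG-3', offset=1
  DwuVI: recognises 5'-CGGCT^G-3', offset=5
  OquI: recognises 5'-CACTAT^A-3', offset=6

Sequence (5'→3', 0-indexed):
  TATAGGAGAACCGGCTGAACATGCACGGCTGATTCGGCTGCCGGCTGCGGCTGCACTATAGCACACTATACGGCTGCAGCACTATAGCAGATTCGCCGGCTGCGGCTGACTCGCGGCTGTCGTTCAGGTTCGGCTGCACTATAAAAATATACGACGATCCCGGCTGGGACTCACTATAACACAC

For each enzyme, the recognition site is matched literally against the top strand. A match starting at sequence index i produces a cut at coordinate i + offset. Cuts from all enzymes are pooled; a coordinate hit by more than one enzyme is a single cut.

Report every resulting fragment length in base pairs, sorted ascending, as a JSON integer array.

Scan for sites:
  ZebVI (TCAGG, off=1): starts [123] → cuts [124]
  DwuVI (CGGCTG, off=5): starts [11, 25, 34, 41, 47, 70, 96, 102, 113, 130, 160] → cuts [16, 30, 39, 46, 52, 75, 101, 107, 118, 135, 165]
  OquI (CACTATA, off=6): starts [53, 63, 79, 136, 171, 181] → cuts [3, 59, 69, 85, 142, 177]

All cut coordinates (distinct, sorted): [3, 16, 30, 39, 46, 52, 59, 69, 75, 85, 101, 107, 118, 124, 135, 142, 165, 177]

Fragments:
  3→16: 13 bp
  16→30: 14 bp
  30→39: 9 bp
  39→46: 7 bp
  46→52: 6 bp
  52→59: 7 bp
  59→69: 10 bp
  69→75: 6 bp
  75→85: 10 bp
  85→101: 16 bp
  101→107: 6 bp
  107→118: 11 bp
  118→124: 6 bp
  124→135: 11 bp
  135→142: 7 bp
  142→165: 23 bp
  165→177: 12 bp
  177→3 (wrap): 184-177+3 = 10 bp

[6,6,6,6,7,7,7,9,10,10,10,11,11,12,13,14,16,23]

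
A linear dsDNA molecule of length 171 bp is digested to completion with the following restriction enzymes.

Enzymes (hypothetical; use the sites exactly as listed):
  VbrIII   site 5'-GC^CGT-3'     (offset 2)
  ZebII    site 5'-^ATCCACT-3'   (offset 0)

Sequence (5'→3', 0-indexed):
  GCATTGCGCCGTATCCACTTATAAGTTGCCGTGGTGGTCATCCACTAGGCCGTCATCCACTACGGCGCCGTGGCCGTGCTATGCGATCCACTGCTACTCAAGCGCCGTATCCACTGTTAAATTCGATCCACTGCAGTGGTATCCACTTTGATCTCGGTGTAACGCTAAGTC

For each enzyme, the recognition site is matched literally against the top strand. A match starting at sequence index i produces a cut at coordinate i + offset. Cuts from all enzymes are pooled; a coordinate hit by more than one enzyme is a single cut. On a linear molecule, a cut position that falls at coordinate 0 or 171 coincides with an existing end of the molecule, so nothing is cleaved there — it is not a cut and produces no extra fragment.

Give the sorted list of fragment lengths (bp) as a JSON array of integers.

[3,3,4,6,9,10,11,11,14,15,17,17,20,31]

Site scan:
  VbrIII (GCCGT, off=2): starts [7, 27, 48, 66, 72, 103] → cuts [9, 29, 50, 68, 74, 105]
  ZebII (ATCCACT, off=0): starts [12, 39, 54, 85, 108, 125, 140] → cuts [12, 39, 54, 85, 108, 125, 140]

All cut coordinates (distinct, sorted): [9, 12, 29, 39, 50, 54, 68, 74, 85, 105, 108, 125, 140]

Fragments:
  [0,9): 9 bp
  [9,12): 3 bp
  [12,29): 17 bp
  [29,39): 10 bp
  [39,50): 11 bp
  [50,54): 4 bp
  [54,68): 14 bp
  [68,74): 6 bp
  [74,85): 11 bp
  [85,105): 20 bp
  [105,108): 3 bp
  [108,125): 17 bp
  [125,140): 15 bp
  [140,171): 31 bp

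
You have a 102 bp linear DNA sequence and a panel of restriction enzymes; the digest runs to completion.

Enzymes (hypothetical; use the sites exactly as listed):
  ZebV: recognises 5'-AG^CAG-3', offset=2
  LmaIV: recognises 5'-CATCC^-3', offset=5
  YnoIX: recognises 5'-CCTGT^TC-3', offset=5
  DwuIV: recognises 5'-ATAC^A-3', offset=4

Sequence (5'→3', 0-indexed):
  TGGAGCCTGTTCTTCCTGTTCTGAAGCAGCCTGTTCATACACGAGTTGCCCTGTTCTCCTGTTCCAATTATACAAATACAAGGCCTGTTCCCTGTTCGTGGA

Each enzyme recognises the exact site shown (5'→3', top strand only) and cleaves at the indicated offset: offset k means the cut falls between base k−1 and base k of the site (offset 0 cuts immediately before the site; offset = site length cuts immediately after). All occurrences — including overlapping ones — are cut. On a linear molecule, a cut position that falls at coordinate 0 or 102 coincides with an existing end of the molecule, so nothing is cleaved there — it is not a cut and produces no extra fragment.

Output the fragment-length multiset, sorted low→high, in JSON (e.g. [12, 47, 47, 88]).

Scan for sites:
  ZebV (AGCAG, off=2): starts [24] → cuts [26]
  LmaIV (CATCC, off=5): no sites
  YnoIX (CCTGTTC, off=5): starts [5, 14, 29, 49, 57, 83, 90] → cuts [10, 19, 34, 54, 62, 88, 95]
  DwuIV (ATACA, off=4): starts [36, 69, 75] → cuts [40, 73, 79]

Pooled cuts: [10, 19, 26, 34, 40, 54, 62, 73, 79, 88, 95]

Fragments:
  [0,10): 10 bp
  [10,19): 9 bp
  [19,26): 7 bp
  [26,34): 8 bp
  [34,40): 6 bp
  [40,54): 14 bp
  [54,62): 8 bp
  [62,73): 11 bp
  [73,79): 6 bp
  [79,88): 9 bp
  [88,95): 7 bp
  [95,102): 7 bp

[6,6,7,7,7,8,8,9,9,10,11,14]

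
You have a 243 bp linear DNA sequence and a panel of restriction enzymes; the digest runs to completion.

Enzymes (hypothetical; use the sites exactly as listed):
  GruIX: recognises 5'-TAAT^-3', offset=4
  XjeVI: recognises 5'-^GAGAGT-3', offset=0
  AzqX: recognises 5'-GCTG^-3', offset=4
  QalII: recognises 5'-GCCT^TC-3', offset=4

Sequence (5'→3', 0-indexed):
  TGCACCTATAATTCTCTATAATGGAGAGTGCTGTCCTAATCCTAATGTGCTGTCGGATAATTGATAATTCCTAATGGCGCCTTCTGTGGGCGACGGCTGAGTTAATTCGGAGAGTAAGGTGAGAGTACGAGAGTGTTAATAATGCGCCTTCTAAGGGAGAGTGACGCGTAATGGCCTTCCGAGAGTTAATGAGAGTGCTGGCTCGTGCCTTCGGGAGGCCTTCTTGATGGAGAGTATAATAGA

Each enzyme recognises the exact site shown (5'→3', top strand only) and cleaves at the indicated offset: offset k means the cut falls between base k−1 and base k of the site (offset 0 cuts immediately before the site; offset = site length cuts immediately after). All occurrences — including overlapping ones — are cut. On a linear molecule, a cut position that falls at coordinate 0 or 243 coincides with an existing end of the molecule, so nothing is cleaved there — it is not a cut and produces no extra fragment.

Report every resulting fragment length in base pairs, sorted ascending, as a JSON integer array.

[1,3,3,3,3,5,6,6,6,7,7,7,7,7,7,8,8,9,10,10,10,10,10,11,11,11,12,12,16,17]

Site scan:
  GruIX TAAT/4: at [8, 18, 36, 42, 57, 64, 71, 102, 136, 139, 168, 186, 236] ⇒ [12, 22, 40, 46, 61, 68, 75, 106, 140, 143, 172, 190, 240]
  XjeVI GAGAGT/0: at [23, 109, 120, 128, 156, 180, 190, 229] ⇒ [23, 109, 120, 128, 156, 180, 190, 229]
  AzqX GCTG/4: at [29, 48, 95, 196] ⇒ [33, 52, 99, 200]
  QalII GCCTTC/4: at [78, 145, 173, 206, 217] ⇒ [82, 149, 177, 210, 221]

Pooled cuts: [12, 22, 23, 33, 40, 46, 52, 61, 68, 75, 82, 99, 106, 109, 120, 128, 140, 143, 149, 156, 172, 177, 180, 190, 200, 210, 221, 229, 240]

Fragment lengths:
  [0,12): 12 bp
  [12,22): 10 bp
  [22,23): 1 bp
  [23,33): 10 bp
  [33,40): 7 bp
  [40,46): 6 bp
  [46,52): 6 bp
  [52,61): 9 bp
  [61,68): 7 bp
  [68,75): 7 bp
  [75,82): 7 bp
  [82,99): 17 bp
  [99,106): 7 bp
  [106,109): 3 bp
  [109,120): 11 bp
  [120,128): 8 bp
  [128,140): 12 bp
  [140,143): 3 bp
  [143,149): 6 bp
  [149,156): 7 bp
  [156,172): 16 bp
  [172,177): 5 bp
  [177,180): 3 bp
  [180,190): 10 bp
  [190,200): 10 bp
  [200,210): 10 bp
  [210,221): 11 bp
  [221,229): 8 bp
  [229,240): 11 bp
  [240,243): 3 bp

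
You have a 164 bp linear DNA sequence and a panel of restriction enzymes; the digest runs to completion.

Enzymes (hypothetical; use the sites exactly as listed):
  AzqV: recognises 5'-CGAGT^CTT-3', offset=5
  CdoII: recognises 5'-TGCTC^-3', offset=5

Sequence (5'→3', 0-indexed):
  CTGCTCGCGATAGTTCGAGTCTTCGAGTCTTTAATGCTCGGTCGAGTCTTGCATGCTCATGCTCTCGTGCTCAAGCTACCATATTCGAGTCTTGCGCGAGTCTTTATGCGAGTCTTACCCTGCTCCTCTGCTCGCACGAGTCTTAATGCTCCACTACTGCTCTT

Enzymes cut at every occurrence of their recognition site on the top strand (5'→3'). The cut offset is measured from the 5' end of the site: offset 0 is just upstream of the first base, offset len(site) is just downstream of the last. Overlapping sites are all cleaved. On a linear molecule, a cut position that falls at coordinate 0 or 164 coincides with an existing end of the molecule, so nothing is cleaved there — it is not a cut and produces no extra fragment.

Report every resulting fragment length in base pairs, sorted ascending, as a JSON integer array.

[2,6,6,8,8,8,8,8,10,11,11,11,11,12,12,14,18]

Per-enzyme occurrences:
  AzqV CGAGTCTT/5: at [15, 23, 42, 85, 96, 108, 136] ⇒ [20, 28, 47, 90, 101, 113, 141]
  CdoII TGCTC/5: at [1, 34, 53, 59, 67, 120, 128, 146, 157] ⇒ [6, 39, 58, 64, 72, 125, 133, 151, 162]

All cut coordinates (distinct, sorted): [6, 20, 28, 39, 47, 58, 64, 72, 90, 101, 113, 125, 133, 141, 151, 162]

Fragment lengths:
  [0,6): 6 bp
  [6,20): 14 bp
  [20,28): 8 bp
  [28,39): 11 bp
  [39,47): 8 bp
  [47,58): 11 bp
  [58,64): 6 bp
  [64,72): 8 bp
  [72,90): 18 bp
  [90,101): 11 bp
  [101,113): 12 bp
  [113,125): 12 bp
  [125,133): 8 bp
  [133,141): 8 bp
  [141,151): 10 bp
  [151,162): 11 bp
  [162,164): 2 bp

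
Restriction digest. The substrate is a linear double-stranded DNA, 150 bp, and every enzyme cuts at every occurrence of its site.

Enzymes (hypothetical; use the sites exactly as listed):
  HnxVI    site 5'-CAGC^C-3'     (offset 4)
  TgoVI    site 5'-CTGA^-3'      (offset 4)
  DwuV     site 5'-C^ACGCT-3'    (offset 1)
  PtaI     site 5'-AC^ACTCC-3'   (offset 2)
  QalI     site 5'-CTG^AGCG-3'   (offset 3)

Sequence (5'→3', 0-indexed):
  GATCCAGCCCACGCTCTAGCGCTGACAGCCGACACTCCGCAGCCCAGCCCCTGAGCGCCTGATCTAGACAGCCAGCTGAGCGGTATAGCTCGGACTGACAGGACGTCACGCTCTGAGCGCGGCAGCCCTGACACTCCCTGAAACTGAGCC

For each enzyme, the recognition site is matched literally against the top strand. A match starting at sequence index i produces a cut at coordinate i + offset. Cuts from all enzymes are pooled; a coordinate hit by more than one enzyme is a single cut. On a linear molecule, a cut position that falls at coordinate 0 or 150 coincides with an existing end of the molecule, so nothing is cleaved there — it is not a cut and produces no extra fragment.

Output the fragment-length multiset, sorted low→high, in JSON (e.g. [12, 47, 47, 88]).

Scan for sites:
  HnxVI (CAGCC, off=4): starts [4, 25, 39, 44, 68, 122] → cuts [8, 29, 43, 48, 72, 126]
  TgoVI (CTGA, off=4): starts [21, 50, 58, 75, 94, 112, 127, 137, 143] → cuts [25, 54, 62, 79, 98, 116, 131, 141, 147]
  DwuV (CACGCT, off=1): starts [9, 106] → cuts [10, 107]
  PtaI (ACACTCC, off=2): starts [31, 130] → cuts [33, 132]
  QalI (CTGAGCG, off=3): starts [50, 75, 112] → cuts [53, 78, 115]

Pooled cuts: [8, 10, 25, 29, 33, 43, 48, 53, 54, 62, 72, 78, 79, 98, 107, 115, 116, 126, 131, 132, 141, 147]

Fragments:
  [0,8): 8 bp
  [8,10): 2 bp
  [10,25): 15 bp
  [25,29): 4 bp
  [29,33): 4 bp
  [33,43): 10 bp
  [43,48): 5 bp
  [48,53): 5 bp
  [53,54): 1 bp
  [54,62): 8 bp
  [62,72): 10 bp
  [72,78): 6 bp
  [78,79): 1 bp
  [79,98): 19 bp
  [98,107): 9 bp
  [107,115): 8 bp
  [115,116): 1 bp
  [116,126): 10 bp
  [126,131): 5 bp
  [131,132): 1 bp
  [132,141): 9 bp
  [141,147): 6 bp
  [147,150): 3 bp

[1,1,1,1,2,3,4,4,5,5,5,6,6,8,8,8,9,9,10,10,10,15,19]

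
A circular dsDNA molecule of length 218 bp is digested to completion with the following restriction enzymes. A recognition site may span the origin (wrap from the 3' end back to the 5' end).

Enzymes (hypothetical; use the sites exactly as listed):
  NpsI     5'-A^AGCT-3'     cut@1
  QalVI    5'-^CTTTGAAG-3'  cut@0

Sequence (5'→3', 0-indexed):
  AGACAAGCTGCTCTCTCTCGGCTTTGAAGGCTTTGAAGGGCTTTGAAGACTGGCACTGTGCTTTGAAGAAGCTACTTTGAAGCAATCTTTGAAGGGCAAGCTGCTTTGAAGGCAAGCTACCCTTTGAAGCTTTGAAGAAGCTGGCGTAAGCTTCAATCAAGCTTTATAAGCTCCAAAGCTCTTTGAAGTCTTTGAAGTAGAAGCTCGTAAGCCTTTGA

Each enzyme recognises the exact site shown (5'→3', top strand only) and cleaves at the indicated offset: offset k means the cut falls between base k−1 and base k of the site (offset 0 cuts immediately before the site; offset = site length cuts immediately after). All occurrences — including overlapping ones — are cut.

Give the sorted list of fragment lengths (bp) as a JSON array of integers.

[2,4,5,5,6,7,8,9,9,9,9,9,10,10,11,11,11,11,12,12,12,16,20]

Scan for sites:
  NpsI AAGCT/1: at [4, 68, 97, 113, 126, 137, 147, 158, 167, 175, 200] ⇒ [5, 69, 98, 114, 127, 138, 148, 159, 168, 176, 201]
  QalVI CTTTGAAG/0: at [21, 30, 40, 60, 74, 86, 103, 121, 129, 180, 189, 212] ⇒ [21, 30, 40, 60, 74, 86, 103, 121, 129, 180, 189, 212]

Pooled cuts: [5, 21, 30, 40, 60, 69, 74, 86, 98, 103, 114, 121, 127, 129, 138, 148, 159, 168, 176, 180, 189, 201, 212]

Fragments:
  5→21: 16 bp
  21→30: 9 bp
  30→40: 10 bp
  40→60: 20 bp
  60→69: 9 bp
  69→74: 5 bp
  74→86: 12 bp
  86→98: 12 bp
  98→103: 5 bp
  103→114: 11 bp
  114→121: 7 bp
  121→127: 6 bp
  127→129: 2 bp
  129→138: 9 bp
  138→148: 10 bp
  148→159: 11 bp
  159→168: 9 bp
  168→176: 8 bp
  176→180: 4 bp
  180→189: 9 bp
  189→201: 12 bp
  201→212: 11 bp
  212→5 (wrap): 218-212+5 = 11 bp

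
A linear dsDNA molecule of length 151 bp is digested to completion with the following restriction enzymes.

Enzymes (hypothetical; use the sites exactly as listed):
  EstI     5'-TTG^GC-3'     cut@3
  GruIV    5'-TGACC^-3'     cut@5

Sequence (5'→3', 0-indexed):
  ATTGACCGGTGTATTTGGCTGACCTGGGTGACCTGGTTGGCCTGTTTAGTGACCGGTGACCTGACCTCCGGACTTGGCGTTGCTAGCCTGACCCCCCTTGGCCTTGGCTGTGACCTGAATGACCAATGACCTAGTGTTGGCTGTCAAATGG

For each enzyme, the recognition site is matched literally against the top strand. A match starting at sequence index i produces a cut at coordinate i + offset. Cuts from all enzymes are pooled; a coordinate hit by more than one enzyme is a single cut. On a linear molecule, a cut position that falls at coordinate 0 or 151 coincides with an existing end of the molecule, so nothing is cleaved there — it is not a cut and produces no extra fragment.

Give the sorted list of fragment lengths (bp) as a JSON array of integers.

Scan for sites:
  EstI TTGGC/3: at [14, 36, 73, 97, 103, 136] ⇒ [17, 39, 76, 100, 106, 139]
  GruIV TGACC/5: at [2, 19, 28, 49, 56, 61, 88, 110, 119, 126] ⇒ [7, 24, 33, 54, 61, 66, 93, 115, 124, 131]

Pooled cuts: [7, 17, 24, 33, 39, 54, 61, 66, 76, 93, 100, 106, 115, 124, 131, 139]

Fragment lengths:
  [0,7): 7 bp
  [7,17): 10 bp
  [17,24): 7 bp
  [24,33): 9 bp
  [33,39): 6 bp
  [39,54): 15 bp
  [54,61): 7 bp
  [61,66): 5 bp
  [66,76): 10 bp
  [76,93): 17 bp
  [93,100): 7 bp
  [100,106): 6 bp
  [106,115): 9 bp
  [115,124): 9 bp
  [124,131): 7 bp
  [131,139): 8 bp
  [139,151): 12 bp

[5,6,6,7,7,7,7,7,8,9,9,9,10,10,12,15,17]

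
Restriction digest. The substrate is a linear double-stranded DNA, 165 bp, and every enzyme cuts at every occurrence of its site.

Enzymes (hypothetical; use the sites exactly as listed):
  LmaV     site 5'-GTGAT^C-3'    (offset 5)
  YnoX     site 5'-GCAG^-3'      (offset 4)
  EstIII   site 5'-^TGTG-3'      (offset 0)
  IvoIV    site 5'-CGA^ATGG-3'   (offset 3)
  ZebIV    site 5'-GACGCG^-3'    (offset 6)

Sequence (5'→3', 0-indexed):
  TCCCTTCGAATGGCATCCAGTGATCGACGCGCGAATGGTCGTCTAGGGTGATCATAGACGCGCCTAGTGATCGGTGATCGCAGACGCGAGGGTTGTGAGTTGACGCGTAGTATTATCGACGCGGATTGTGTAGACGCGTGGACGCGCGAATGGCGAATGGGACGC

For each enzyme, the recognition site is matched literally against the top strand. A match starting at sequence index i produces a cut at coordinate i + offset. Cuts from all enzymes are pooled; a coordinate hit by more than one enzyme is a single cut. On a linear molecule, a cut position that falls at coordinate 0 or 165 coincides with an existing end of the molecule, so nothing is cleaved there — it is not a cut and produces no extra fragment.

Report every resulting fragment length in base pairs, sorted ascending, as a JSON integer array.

[3,3,3,5,5,5,7,7,7,8,9,9,9,10,12,14,15,16,18]

Scan for sites:
  LmaV GTGATC/5: at [19, 47, 66, 73] ⇒ [24, 52, 71, 78]
  YnoX GCAG/4: at [79] ⇒ [83]
  EstIII TGTG/0: at [93, 126] ⇒ [93, 126]
  IvoIV CGAATGG/3: at [6, 31, 146, 153] ⇒ [9, 34, 149, 156]
  ZebIV GACGCG/6: at [25, 56, 82, 101, 117, 132, 140] ⇒ [31, 62, 88, 107, 123, 138, 146]

Pooled cuts: [9, 24, 31, 34, 52, 62, 71, 78, 83, 88, 93, 107, 123, 126, 138, 146, 149, 156]

Fragments:
  [0,9): 9 bp
  [9,24): 15 bp
  [24,31): 7 bp
  [31,34): 3 bp
  [34,52): 18 bp
  [52,62): 10 bp
  [62,71): 9 bp
  [71,78): 7 bp
  [78,83): 5 bp
  [83,88): 5 bp
  [88,93): 5 bp
  [93,107): 14 bp
  [107,123): 16 bp
  [123,126): 3 bp
  [126,138): 12 bp
  [138,146): 8 bp
  [146,149): 3 bp
  [149,156): 7 bp
  [156,165): 9 bp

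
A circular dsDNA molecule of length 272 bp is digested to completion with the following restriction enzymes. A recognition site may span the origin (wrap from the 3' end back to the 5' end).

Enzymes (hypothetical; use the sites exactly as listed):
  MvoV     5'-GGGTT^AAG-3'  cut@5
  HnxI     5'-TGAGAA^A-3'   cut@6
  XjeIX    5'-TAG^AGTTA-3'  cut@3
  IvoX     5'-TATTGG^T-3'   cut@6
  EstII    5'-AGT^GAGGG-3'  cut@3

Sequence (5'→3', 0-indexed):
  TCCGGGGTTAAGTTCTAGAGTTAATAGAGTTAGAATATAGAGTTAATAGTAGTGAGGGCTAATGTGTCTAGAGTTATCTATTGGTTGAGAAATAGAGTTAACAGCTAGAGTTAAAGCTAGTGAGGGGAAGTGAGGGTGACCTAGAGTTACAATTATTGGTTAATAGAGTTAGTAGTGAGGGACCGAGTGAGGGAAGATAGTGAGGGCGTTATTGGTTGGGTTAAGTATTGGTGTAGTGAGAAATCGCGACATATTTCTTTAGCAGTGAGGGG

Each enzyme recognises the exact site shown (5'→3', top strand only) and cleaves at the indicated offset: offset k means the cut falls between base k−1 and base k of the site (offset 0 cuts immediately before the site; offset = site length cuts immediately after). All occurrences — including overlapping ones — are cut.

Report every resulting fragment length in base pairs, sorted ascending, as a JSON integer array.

Scan for sites:
  MvoV GGGTTAAG/5: at [4, 217] ⇒ [9, 222]
  HnxI TGAGAAA/6: at [85, 236] ⇒ [91, 242]
  XjeIX TAGAGTTA/3: at [15, 24, 37, 68, 92, 105, 141, 163] ⇒ [18, 27, 40, 71, 95, 108, 144, 166]
  IvoX TATTGGT/6: at [78, 153, 209, 225] ⇒ [84, 159, 215, 231]
  EstII AGTGAGGG/3: at [50, 118, 128, 173, 185, 198, 263] ⇒ [53, 121, 131, 176, 188, 201, 266]

Pooled cuts: [9, 18, 27, 40, 53, 71, 84, 91, 95, 108, 121, 131, 144, 159, 166, 176, 188, 201, 215, 222, 231, 242, 266]

Fragment lengths:
  9→18: 9 bp
  18→27: 9 bp
  27→40: 13 bp
  40→53: 13 bp
  53→71: 18 bp
  71→84: 13 bp
  84→91: 7 bp
  91→95: 4 bp
  95→108: 13 bp
  108→121: 13 bp
  121→131: 10 bp
  131→144: 13 bp
  144→159: 15 bp
  159→166: 7 bp
  166→176: 10 bp
  176→188: 12 bp
  188→201: 13 bp
  201→215: 14 bp
  215→222: 7 bp
  222→231: 9 bp
  231→242: 11 bp
  242→266: 24 bp
  266→9 (wrap): 272-266+9 = 15 bp

[4,7,7,7,9,9,9,10,10,11,12,13,13,13,13,13,13,13,14,15,15,18,24]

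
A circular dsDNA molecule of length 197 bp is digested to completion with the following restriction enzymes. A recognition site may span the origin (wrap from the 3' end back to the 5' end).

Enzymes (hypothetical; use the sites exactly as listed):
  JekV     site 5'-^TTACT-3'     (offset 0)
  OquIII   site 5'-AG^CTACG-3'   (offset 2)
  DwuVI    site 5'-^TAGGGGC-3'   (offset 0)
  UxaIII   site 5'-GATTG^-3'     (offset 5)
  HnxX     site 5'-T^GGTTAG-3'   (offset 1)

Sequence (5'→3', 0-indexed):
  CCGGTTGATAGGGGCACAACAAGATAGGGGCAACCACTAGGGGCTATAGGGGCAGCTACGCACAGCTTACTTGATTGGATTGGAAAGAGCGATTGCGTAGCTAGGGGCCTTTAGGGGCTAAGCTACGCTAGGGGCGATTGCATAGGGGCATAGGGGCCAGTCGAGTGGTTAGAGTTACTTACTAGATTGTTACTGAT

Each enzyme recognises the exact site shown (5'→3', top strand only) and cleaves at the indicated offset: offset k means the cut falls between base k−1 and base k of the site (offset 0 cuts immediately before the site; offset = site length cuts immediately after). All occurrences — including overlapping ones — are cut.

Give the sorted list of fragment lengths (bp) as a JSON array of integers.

[2,4,5,6,6,8,8,9,9,10,11,11,11,11,12,13,13,16,16,16]

Site scan:
  JekV (TTACT, off=0): starts [66, 174, 178, 189] → cuts [66, 174, 178, 189]
  OquIII (AGCTACG, off=2): starts [53, 120] → cuts [55, 122]
  DwuVI (TAGGGGC, off=0): starts [8, 24, 37, 46, 101, 111, 128, 142, 150] → cuts [8, 24, 37, 46, 101, 111, 128, 142, 150]
  UxaIII (GATTG, off=5): starts [72, 77, 90, 135, 184] → cuts [77, 82, 95, 140, 189]
  HnxX (TGGTTAG, off=1): starts [165] → cuts [166]

All cut coordinates (distinct, sorted): [8, 24, 37, 46, 55, 66, 77, 82, 95, 101, 111, 122, 128, 140, 142, 150, 166, 174, 178, 189]

Fragments:
  8→24: 16 bp
  24→37: 13 bp
  37→46: 9 bp
  46→55: 9 bp
  55→66: 11 bp
  66→77: 11 bp
  77→82: 5 bp
  82→95: 13 bp
  95→101: 6 bp
  101→111: 10 bp
  111→122: 11 bp
  122→128: 6 bp
  128→140: 12 bp
  140→142: 2 bp
  142→150: 8 bp
  150→166: 16 bp
  166→174: 8 bp
  174→178: 4 bp
  178→189: 11 bp
  189→8 (wrap): 197-189+8 = 16 bp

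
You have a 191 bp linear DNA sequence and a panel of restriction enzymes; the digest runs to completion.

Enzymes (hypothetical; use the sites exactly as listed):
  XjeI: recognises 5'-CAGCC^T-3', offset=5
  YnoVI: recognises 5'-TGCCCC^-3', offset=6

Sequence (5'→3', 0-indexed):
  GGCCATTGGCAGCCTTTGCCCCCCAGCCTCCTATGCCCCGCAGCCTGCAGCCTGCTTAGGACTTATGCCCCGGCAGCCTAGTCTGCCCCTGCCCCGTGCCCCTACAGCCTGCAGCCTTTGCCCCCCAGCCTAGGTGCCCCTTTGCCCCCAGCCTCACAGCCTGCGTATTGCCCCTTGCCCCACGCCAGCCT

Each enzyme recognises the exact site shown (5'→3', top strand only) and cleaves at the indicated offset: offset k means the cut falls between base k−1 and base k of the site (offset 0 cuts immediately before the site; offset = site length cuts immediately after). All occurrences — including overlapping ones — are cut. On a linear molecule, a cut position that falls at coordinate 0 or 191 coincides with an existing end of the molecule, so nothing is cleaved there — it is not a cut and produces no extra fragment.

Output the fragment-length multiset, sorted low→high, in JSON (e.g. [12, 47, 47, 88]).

[1,5,6,6,6,6,7,7,7,7,7,7,8,8,8,8,9,10,11,11,13,14,19]

Scan for sites:
  XjeI (CAGCCT, off=5): starts [9, 23, 40, 47, 73, 104, 111, 125, 148, 156, 185] → cuts [14, 28, 45, 52, 78, 109, 116, 130, 153, 161, 190]
  YnoVI (TGCCCC, off=6): starts [16, 33, 65, 83, 89, 96, 118, 134, 142, 168, 175] → cuts [22, 39, 71, 89, 95, 102, 124, 140, 148, 174, 181]

All cut coordinates (distinct, sorted): [14, 22, 28, 39, 45, 52, 71, 78, 89, 95, 102, 109, 116, 124, 130, 140, 148, 153, 161, 174, 181, 190]

Fragments:
  [0,14): 14 bp
  [14,22): 8 bp
  [22,28): 6 bp
  [28,39): 11 bp
  [39,45): 6 bp
  [45,52): 7 bp
  [52,71): 19 bp
  [71,78): 7 bp
  [78,89): 11 bp
  [89,95): 6 bp
  [95,102): 7 bp
  [102,109): 7 bp
  [109,116): 7 bp
  [116,124): 8 bp
  [124,130): 6 bp
  [130,140): 10 bp
  [140,148): 8 bp
  [148,153): 5 bp
  [153,161): 8 bp
  [161,174): 13 bp
  [174,181): 7 bp
  [181,190): 9 bp
  [190,191): 1 bp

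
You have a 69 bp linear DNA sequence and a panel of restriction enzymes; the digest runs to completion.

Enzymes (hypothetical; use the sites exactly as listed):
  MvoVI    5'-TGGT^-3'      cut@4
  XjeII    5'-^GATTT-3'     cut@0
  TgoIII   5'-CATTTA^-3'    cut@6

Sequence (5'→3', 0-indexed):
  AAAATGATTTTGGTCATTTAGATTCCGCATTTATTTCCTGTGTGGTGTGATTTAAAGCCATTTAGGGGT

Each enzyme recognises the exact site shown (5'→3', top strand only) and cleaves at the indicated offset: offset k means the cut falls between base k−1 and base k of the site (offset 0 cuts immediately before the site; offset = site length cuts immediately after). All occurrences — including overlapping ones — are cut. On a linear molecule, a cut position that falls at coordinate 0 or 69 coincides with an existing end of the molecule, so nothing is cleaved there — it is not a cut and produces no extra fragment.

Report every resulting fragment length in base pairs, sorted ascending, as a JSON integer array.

Per-enzyme occurrences:
  MvoVI TGGT/4: at [10, 42] ⇒ [14, 46]
  XjeII GATTT/0: at [5, 48] ⇒ [5, 48]
  TgoIII CATTTA/6: at [14, 27, 58] ⇒ [20, 33, 64]

Pooled cuts: [5, 14, 20, 33, 46, 48, 64]

Fragments:
  [0,5): 5 bp
  [5,14): 9 bp
  [14,20): 6 bp
  [20,33): 13 bp
  [33,46): 13 bp
  [46,48): 2 bp
  [48,64): 16 bp
  [64,69): 5 bp

[2,5,5,6,9,13,13,16]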